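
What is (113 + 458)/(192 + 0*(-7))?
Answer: 571/192 ≈ 2.9740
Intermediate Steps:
(113 + 458)/(192 + 0*(-7)) = 571/(192 + 0) = 571/192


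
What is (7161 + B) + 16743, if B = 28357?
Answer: 52261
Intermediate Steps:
(7161 + B) + 16743 = (7161 + 28357) + 16743 = 35518 + 16743 = 52261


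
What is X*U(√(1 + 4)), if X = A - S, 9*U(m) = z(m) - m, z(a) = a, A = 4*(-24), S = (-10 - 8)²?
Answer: 0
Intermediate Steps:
S = 324 (S = (-18)² = 324)
A = -96
U(m) = 0 (U(m) = (m - m)/9 = (⅑)*0 = 0)
X = -420 (X = -96 - 1*324 = -96 - 324 = -420)
X*U(√(1 + 4)) = -420*0 = 0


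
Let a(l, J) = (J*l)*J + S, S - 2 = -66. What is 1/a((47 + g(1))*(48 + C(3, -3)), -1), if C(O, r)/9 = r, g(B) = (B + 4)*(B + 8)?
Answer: 1/1868 ≈ 0.00053533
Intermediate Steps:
S = -64 (S = 2 - 66 = -64)
g(B) = (4 + B)*(8 + B)
C(O, r) = 9*r
a(l, J) = -64 + l*J² (a(l, J) = (J*l)*J - 64 = l*J² - 64 = -64 + l*J²)
1/a((47 + g(1))*(48 + C(3, -3)), -1) = 1/(-64 + ((47 + (32 + 1² + 12*1))*(48 + 9*(-3)))*(-1)²) = 1/(-64 + ((47 + (32 + 1 + 12))*(48 - 27))*1) = 1/(-64 + ((47 + 45)*21)*1) = 1/(-64 + (92*21)*1) = 1/(-64 + 1932*1) = 1/(-64 + 1932) = 1/1868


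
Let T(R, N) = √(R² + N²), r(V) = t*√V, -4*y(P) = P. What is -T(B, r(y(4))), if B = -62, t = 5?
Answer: -√3819 ≈ -61.798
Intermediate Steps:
y(P) = -P/4
r(V) = 5*√V
T(R, N) = √(N² + R²)
-T(B, r(y(4))) = -√((5*√(-¼*4))² + (-62)²) = -√((5*√(-1))² + 3844) = -√((5*I)² + 3844) = -√(-25 + 3844) = -√3819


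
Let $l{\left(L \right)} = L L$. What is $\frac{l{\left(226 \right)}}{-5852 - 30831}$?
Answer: $- \frac{51076}{36683} \approx -1.3924$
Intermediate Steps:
$l{\left(L \right)} = L^{2}$
$\frac{l{\left(226 \right)}}{-5852 - 30831} = \frac{226^{2}}{-5852 - 30831} = \frac{51076}{-36683} = 51076 \left(- \frac{1}{36683}\right) = - \frac{51076}{36683}$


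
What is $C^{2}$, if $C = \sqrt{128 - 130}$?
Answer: $-2$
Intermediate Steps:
$C = i \sqrt{2}$ ($C = \sqrt{-2} = i \sqrt{2} \approx 1.4142 i$)
$C^{2} = \left(i \sqrt{2}\right)^{2} = -2$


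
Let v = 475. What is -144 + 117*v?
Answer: 55431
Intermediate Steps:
-144 + 117*v = -144 + 117*475 = -144 + 55575 = 55431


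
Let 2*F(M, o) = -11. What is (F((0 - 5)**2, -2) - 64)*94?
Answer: -6533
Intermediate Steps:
F(M, o) = -11/2 (F(M, o) = (1/2)*(-11) = -11/2)
(F((0 - 5)**2, -2) - 64)*94 = (-11/2 - 64)*94 = -139/2*94 = -6533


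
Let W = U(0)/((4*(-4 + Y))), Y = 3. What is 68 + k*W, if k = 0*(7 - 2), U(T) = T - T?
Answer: 68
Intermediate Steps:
U(T) = 0
k = 0 (k = 0*5 = 0)
W = 0 (W = 0/((4*(-4 + 3))) = 0/((4*(-1))) = 0/(-4) = 0*(-1/4) = 0)
68 + k*W = 68 + 0*0 = 68 + 0 = 68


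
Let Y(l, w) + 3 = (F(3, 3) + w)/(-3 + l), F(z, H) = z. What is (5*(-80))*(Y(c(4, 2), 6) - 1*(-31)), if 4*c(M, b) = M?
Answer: -9400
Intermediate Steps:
c(M, b) = M/4
Y(l, w) = -3 + (3 + w)/(-3 + l)
(5*(-80))*(Y(c(4, 2), 6) - 1*(-31)) = (5*(-80))*((12 + 6 - 3*4/4)/(-3 + (1/4)*4) - 1*(-31)) = -400*((12 + 6 - 3*1)/(-3 + 1) + 31) = -400*((12 + 6 - 3)/(-2) + 31) = -400*(-1/2*15 + 31) = -400*(-15/2 + 31) = -400*47/2 = -9400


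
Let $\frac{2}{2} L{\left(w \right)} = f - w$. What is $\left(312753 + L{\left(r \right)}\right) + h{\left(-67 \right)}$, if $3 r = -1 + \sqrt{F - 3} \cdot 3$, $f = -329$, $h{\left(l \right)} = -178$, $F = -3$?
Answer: $\frac{936739}{3} - i \sqrt{6} \approx 3.1225 \cdot 10^{5} - 2.4495 i$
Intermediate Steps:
$r = - \frac{1}{3} + i \sqrt{6}$ ($r = \frac{-1 + \sqrt{-3 - 3} \cdot 3}{3} = \frac{-1 + \sqrt{-6} \cdot 3}{3} = \frac{-1 + i \sqrt{6} \cdot 3}{3} = \frac{-1 + 3 i \sqrt{6}}{3} = - \frac{1}{3} + i \sqrt{6} \approx -0.33333 + 2.4495 i$)
$L{\left(w \right)} = -329 - w$
$\left(312753 + L{\left(r \right)}\right) + h{\left(-67 \right)} = \left(312753 - \left(\frac{986}{3} + i \sqrt{6}\right)\right) - 178 = \left(\frac{937273}{3} - i \sqrt{6}\right) - 178 = \frac{936739}{3} - i \sqrt{6}$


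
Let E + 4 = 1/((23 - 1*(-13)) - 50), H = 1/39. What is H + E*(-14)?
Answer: 2224/39 ≈ 57.026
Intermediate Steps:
H = 1/39 ≈ 0.025641
E = -57/14 (E = -4 + 1/((23 - 1*(-13)) - 50) = -4 + 1/((23 + 13) - 50) = -4 + 1/(36 - 50) = -4 + 1/(-14) = -4 - 1/14 = -57/14 ≈ -4.0714)
H + E*(-14) = 1/39 - 57/14*(-14) = 1/39 + 57 = 2224/39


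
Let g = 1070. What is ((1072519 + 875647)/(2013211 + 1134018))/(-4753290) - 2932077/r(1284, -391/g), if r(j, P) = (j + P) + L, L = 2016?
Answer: -23466688542266136231497/26408411841723273345 ≈ -888.61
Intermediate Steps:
r(j, P) = 2016 + P + j (r(j, P) = (j + P) + 2016 = (P + j) + 2016 = 2016 + P + j)
((1072519 + 875647)/(2013211 + 1134018))/(-4753290) - 2932077/r(1284, -391/g) = ((1072519 + 875647)/(2013211 + 1134018))/(-4753290) - 2932077/(2016 - 391/1070 + 1284) = (1948166/3147229)*(-1/4753290) - 2932077/(2016 - 391*1/1070 + 1284) = (1948166*(1/3147229))*(-1/4753290) - 2932077/(2016 - 391/1070 + 1284) = (1948166/3147229)*(-1/4753290) - 2932077/3530609/1070 = -974083/7479846066705 - 2932077*1070/3530609 = -974083/7479846066705 - 3137322390/3530609 = -23466688542266136231497/26408411841723273345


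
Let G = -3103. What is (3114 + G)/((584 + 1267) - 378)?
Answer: 11/1473 ≈ 0.0074678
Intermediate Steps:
(3114 + G)/((584 + 1267) - 378) = (3114 - 3103)/((584 + 1267) - 378) = 11/(1851 - 378) = 11/1473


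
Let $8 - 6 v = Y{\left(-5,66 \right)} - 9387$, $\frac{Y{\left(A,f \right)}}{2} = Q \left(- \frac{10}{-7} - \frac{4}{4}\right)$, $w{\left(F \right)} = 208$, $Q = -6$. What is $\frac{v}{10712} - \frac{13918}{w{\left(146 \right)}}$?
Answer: $- \frac{30038833}{449904} \approx -66.767$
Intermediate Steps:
$Y{\left(A,f \right)} = - \frac{36}{7}$ ($Y{\left(A,f \right)} = 2 \left(- 6 \left(- \frac{10}{-7} - \frac{4}{4}\right)\right) = 2 \left(- 6 \left(\left(-10\right) \left(- \frac{1}{7}\right) - 1\right)\right) = 2 \left(- 6 \left(\frac{10}{7} - 1\right)\right) = 2 \left(\left(-6\right) \frac{3}{7}\right) = 2 \left(- \frac{18}{7}\right) = - \frac{36}{7}$)
$v = \frac{65801}{42}$ ($v = \frac{4}{3} - \frac{- \frac{36}{7} - 9387}{6} = \frac{4}{3} - - \frac{21915}{14} = \frac{4}{3} + \frac{21915}{14} = \frac{65801}{42} \approx 1566.7$)
$\frac{v}{10712} - \frac{13918}{w{\left(146 \right)}} = \frac{65801}{42 \cdot 10712} - \frac{13918}{208} = \frac{65801}{42} \cdot \frac{1}{10712} - \frac{6959}{104} = \frac{65801}{449904} - \frac{6959}{104} = - \frac{30038833}{449904}$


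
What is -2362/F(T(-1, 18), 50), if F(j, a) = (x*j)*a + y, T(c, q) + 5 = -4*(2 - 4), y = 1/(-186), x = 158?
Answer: -439332/4408199 ≈ -0.099662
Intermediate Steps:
y = -1/186 ≈ -0.0053763
T(c, q) = 3 (T(c, q) = -5 - 4*(2 - 4) = -5 - 4*(-2) = -5 + 8 = 3)
F(j, a) = -1/186 + 158*a*j (F(j, a) = (158*j)*a - 1/186 = 158*a*j - 1/186 = -1/186 + 158*a*j)
-2362/F(T(-1, 18), 50) = -2362/(-1/186 + 158*50*3) = -2362/(-1/186 + 23700) = -2362/4408199/186 = -2362*186/4408199 = -439332/4408199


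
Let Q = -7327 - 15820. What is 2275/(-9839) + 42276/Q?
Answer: -468612989/227743333 ≈ -2.0576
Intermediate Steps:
Q = -23147
2275/(-9839) + 42276/Q = 2275/(-9839) + 42276/(-23147) = 2275*(-1/9839) + 42276*(-1/23147) = -2275/9839 - 42276/23147 = -468612989/227743333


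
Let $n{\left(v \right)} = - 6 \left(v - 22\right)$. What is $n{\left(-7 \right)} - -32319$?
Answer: $32493$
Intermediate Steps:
$n{\left(v \right)} = 132 - 6 v$ ($n{\left(v \right)} = - 6 \left(-22 + v\right) = 132 - 6 v$)
$n{\left(-7 \right)} - -32319 = \left(132 - -42\right) - -32319 = \left(132 + 42\right) + 32319 = 174 + 32319 = 32493$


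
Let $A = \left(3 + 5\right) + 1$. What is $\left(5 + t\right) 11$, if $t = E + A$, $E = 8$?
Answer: $242$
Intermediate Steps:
$A = 9$ ($A = 8 + 1 = 9$)
$t = 17$ ($t = 8 + 9 = 17$)
$\left(5 + t\right) 11 = \left(5 + 17\right) 11 = 22 \cdot 11 = 242$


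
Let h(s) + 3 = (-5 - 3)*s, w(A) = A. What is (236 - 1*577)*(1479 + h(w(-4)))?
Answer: -514228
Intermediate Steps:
h(s) = -3 - 8*s (h(s) = -3 + (-5 - 3)*s = -3 - 8*s)
(236 - 1*577)*(1479 + h(w(-4))) = (236 - 1*577)*(1479 + (-3 - 8*(-4))) = (236 - 577)*(1479 + (-3 + 32)) = -341*(1479 + 29) = -341*1508 = -514228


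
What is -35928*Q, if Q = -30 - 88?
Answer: 4239504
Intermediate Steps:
Q = -118
-35928*Q = -35928*(-118) = 4239504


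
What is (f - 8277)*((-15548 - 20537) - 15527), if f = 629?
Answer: 394728576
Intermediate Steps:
(f - 8277)*((-15548 - 20537) - 15527) = (629 - 8277)*((-15548 - 20537) - 15527) = -7648*(-36085 - 15527) = -7648*(-51612) = 394728576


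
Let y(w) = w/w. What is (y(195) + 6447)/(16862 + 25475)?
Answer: 6448/42337 ≈ 0.15230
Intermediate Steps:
y(w) = 1
(y(195) + 6447)/(16862 + 25475) = (1 + 6447)/(16862 + 25475) = 6448/42337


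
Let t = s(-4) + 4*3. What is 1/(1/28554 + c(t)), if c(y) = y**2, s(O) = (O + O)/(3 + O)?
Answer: 28554/11421601 ≈ 0.0025000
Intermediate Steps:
s(O) = 2*O/(3 + O) (s(O) = (2*O)/(3 + O) = 2*O/(3 + O))
t = 20 (t = 2*(-4)/(3 - 4) + 4*3 = 2*(-4)/(-1) + 12 = 2*(-4)*(-1) + 12 = 8 + 12 = 20)
1/(1/28554 + c(t)) = 1/(1/28554 + 20**2) = 1/(1/28554 + 400) = 1/(11421601/28554) = 28554/11421601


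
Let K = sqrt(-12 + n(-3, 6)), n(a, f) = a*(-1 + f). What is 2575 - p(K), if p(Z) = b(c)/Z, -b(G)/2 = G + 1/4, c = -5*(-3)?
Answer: 2575 - 61*I*sqrt(3)/18 ≈ 2575.0 - 5.8697*I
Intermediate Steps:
c = 15
K = 3*I*sqrt(3) (K = sqrt(-12 - 3*(-1 + 6)) = sqrt(-12 - 3*5) = sqrt(-12 - 15) = sqrt(-27) = 3*I*sqrt(3) ≈ 5.1962*I)
b(G) = -1/2 - 2*G (b(G) = -2*(G + 1/4) = -2*(1/4 + G) = -1/2 - 2*G)
p(Z) = -61/(2*Z) (p(Z) = (-1/2 - 2*15)/Z = (-1/2 - 30)/Z = -61/(2*Z))
2575 - p(K) = 2575 - (-61)/(2*(3*I*sqrt(3))) = 2575 - (-61)*(-I*sqrt(3)/9)/2 = 2575 - 61*I*sqrt(3)/18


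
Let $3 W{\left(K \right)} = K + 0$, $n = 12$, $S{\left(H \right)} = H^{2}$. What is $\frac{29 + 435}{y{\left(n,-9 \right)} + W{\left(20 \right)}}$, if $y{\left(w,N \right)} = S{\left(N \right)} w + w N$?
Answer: $\frac{348}{653} \approx 0.53292$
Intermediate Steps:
$y{\left(w,N \right)} = N w + w N^{2}$ ($y{\left(w,N \right)} = N^{2} w + w N = w N^{2} + N w = N w + w N^{2}$)
$W{\left(K \right)} = \frac{K}{3}$ ($W{\left(K \right)} = \frac{K + 0}{3} = \frac{K}{3}$)
$\frac{29 + 435}{y{\left(n,-9 \right)} + W{\left(20 \right)}} = \frac{29 + 435}{\left(-9\right) 12 \left(1 - 9\right) + \frac{1}{3} \cdot 20} = \frac{464}{\left(-9\right) 12 \left(-8\right) + \frac{20}{3}} = \frac{464}{864 + \frac{20}{3}} = \frac{464}{\frac{2612}{3}} = 464 \cdot \frac{3}{2612} = \frac{348}{653}$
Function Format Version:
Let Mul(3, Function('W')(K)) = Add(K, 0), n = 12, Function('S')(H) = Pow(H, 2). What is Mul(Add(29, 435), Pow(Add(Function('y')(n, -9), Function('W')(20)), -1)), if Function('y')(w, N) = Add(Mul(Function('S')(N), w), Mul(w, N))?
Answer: Rational(348, 653) ≈ 0.53292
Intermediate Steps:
Function('y')(w, N) = Add(Mul(N, w), Mul(w, Pow(N, 2))) (Function('y')(w, N) = Add(Mul(Pow(N, 2), w), Mul(w, N)) = Add(Mul(w, Pow(N, 2)), Mul(N, w)) = Add(Mul(N, w), Mul(w, Pow(N, 2))))
Function('W')(K) = Mul(Rational(1, 3), K) (Function('W')(K) = Mul(Rational(1, 3), Add(K, 0)) = Mul(Rational(1, 3), K))
Mul(Add(29, 435), Pow(Add(Function('y')(n, -9), Function('W')(20)), -1)) = Mul(Add(29, 435), Pow(Add(Mul(-9, 12, Add(1, -9)), Mul(Rational(1, 3), 20)), -1)) = Mul(464, Pow(Add(Mul(-9, 12, -8), Rational(20, 3)), -1)) = Mul(464, Pow(Add(864, Rational(20, 3)), -1)) = Mul(464, Pow(Rational(2612, 3), -1)) = Mul(464, Rational(3, 2612)) = Rational(348, 653)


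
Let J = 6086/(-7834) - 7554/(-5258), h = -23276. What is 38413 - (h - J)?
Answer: 635267346839/10297793 ≈ 61690.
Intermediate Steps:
J = 6794462/10297793 (J = 6086*(-1/7834) - 7554*(-1/5258) = -3043/3917 + 3777/2629 = 6794462/10297793 ≈ 0.65980)
38413 - (h - J) = 38413 - (-23276 - 1*6794462/10297793) = 38413 - (-23276 - 6794462/10297793) = 38413 - 1*(-239698224330/10297793) = 38413 + 239698224330/10297793 = 635267346839/10297793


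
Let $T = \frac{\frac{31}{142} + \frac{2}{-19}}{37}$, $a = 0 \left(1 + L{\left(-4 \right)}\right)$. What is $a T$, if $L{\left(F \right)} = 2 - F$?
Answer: $0$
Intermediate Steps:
$a = 0$ ($a = 0 \left(1 + \left(2 - -4\right)\right) = 0 \left(1 + \left(2 + 4\right)\right) = 0 \left(1 + 6\right) = 0 \cdot 7 = 0$)
$T = \frac{305}{99826}$ ($T = \left(31 \cdot \frac{1}{142} + 2 \left(- \frac{1}{19}\right)\right) \frac{1}{37} = \left(\frac{31}{142} - \frac{2}{19}\right) \frac{1}{37} = \frac{305}{2698} \cdot \frac{1}{37} = \frac{305}{99826} \approx 0.0030553$)
$a T = 0 \cdot \frac{305}{99826} = 0$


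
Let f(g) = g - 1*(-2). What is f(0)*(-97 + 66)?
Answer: -62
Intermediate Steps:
f(g) = 2 + g (f(g) = g + 2 = 2 + g)
f(0)*(-97 + 66) = (2 + 0)*(-97 + 66) = 2*(-31) = -62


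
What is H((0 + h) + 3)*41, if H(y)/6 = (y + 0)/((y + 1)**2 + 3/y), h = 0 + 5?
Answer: 5248/217 ≈ 24.184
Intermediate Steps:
h = 5
H(y) = 6*y/((1 + y)**2 + 3/y) (H(y) = 6*((y + 0)/((y + 1)**2 + 3/y)) = 6*(y/((1 + y)**2 + 3/y)) = 6*y/((1 + y)**2 + 3/y))
H((0 + h) + 3)*41 = (6*((0 + 5) + 3)**2/(3 + ((0 + 5) + 3)*(1 + ((0 + 5) + 3))**2))*41 = (6*(5 + 3)**2/(3 + (5 + 3)*(1 + (5 + 3))**2))*41 = (6*8**2/(3 + 8*(1 + 8)**2))*41 = (6*64/(3 + 8*9**2))*41 = (6*64/(3 + 8*81))*41 = (6*64/(3 + 648))*41 = (6*64/651)*41 = (6*64*(1/651))*41 = (128/217)*41 = 5248/217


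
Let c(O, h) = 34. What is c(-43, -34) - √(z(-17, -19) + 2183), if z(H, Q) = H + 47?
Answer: 34 - √2213 ≈ -13.043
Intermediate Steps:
z(H, Q) = 47 + H
c(-43, -34) - √(z(-17, -19) + 2183) = 34 - √((47 - 17) + 2183) = 34 - √(30 + 2183) = 34 - √2213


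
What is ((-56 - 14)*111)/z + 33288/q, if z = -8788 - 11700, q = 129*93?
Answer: 129203539/40965756 ≈ 3.1539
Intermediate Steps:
q = 11997
z = -20488
((-56 - 14)*111)/z + 33288/q = ((-56 - 14)*111)/(-20488) + 33288/11997 = -70*111*(-1/20488) + 33288*(1/11997) = -7770*(-1/20488) + 11096/3999 = 3885/10244 + 11096/3999 = 129203539/40965756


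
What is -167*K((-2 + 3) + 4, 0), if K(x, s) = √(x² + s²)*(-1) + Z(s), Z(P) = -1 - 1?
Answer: 1169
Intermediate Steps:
Z(P) = -2
K(x, s) = -2 - √(s² + x²) (K(x, s) = √(x² + s²)*(-1) - 2 = √(s² + x²)*(-1) - 2 = -√(s² + x²) - 2 = -2 - √(s² + x²))
-167*K((-2 + 3) + 4, 0) = -167*(-2 - √(0² + ((-2 + 3) + 4)²)) = -167*(-2 - √(0 + (1 + 4)²)) = -167*(-2 - √(0 + 5²)) = -167*(-2 - √(0 + 25)) = -167*(-2 - √25) = -167*(-2 - 1*5) = -167*(-2 - 5) = -167*(-7) = 1169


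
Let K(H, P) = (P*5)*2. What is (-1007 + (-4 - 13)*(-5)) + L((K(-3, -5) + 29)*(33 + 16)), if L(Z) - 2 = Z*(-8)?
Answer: 7312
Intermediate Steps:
K(H, P) = 10*P (K(H, P) = (5*P)*2 = 10*P)
L(Z) = 2 - 8*Z (L(Z) = 2 + Z*(-8) = 2 - 8*Z)
(-1007 + (-4 - 13)*(-5)) + L((K(-3, -5) + 29)*(33 + 16)) = (-1007 + (-4 - 13)*(-5)) + (2 - 8*(10*(-5) + 29)*(33 + 16)) = (-1007 - 17*(-5)) + (2 - 8*(-50 + 29)*49) = (-1007 + 85) + (2 - (-168)*49) = -922 + (2 - 8*(-1029)) = -922 + (2 + 8232) = -922 + 8234 = 7312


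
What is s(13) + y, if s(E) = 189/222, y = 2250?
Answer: 166563/74 ≈ 2250.9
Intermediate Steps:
s(E) = 63/74 (s(E) = 189*(1/222) = 63/74)
s(13) + y = 63/74 + 2250 = 166563/74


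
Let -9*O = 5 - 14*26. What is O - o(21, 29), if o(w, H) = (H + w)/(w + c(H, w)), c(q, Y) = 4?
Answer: 341/9 ≈ 37.889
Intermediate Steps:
o(w, H) = (H + w)/(4 + w) (o(w, H) = (H + w)/(w + 4) = (H + w)/(4 + w))
O = 359/9 (O = -(5 - 14*26)/9 = -(5 - 364)/9 = -1/9*(-359) = 359/9 ≈ 39.889)
O - o(21, 29) = 359/9 - (29 + 21)/(4 + 21) = 359/9 - 50/25 = 359/9 - 1*2 = 359/9 - 2 = 341/9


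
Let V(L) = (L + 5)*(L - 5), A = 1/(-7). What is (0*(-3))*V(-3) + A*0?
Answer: 0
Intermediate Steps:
A = -1/7 ≈ -0.14286
V(L) = (-5 + L)*(5 + L) (V(L) = (5 + L)*(-5 + L) = (-5 + L)*(5 + L))
(0*(-3))*V(-3) + A*0 = (0*(-3))*(-25 + (-3)**2) - 1/7*0 = 0*(-25 + 9) + 0 = 0*(-16) + 0 = 0 + 0 = 0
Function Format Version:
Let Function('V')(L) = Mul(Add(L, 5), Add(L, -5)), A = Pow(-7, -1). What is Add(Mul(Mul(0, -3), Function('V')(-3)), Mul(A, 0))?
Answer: 0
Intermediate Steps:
A = Rational(-1, 7) ≈ -0.14286
Function('V')(L) = Mul(Add(-5, L), Add(5, L)) (Function('V')(L) = Mul(Add(5, L), Add(-5, L)) = Mul(Add(-5, L), Add(5, L)))
Add(Mul(Mul(0, -3), Function('V')(-3)), Mul(A, 0)) = Add(Mul(Mul(0, -3), Add(-25, Pow(-3, 2))), Mul(Rational(-1, 7), 0)) = Add(Mul(0, Add(-25, 9)), 0) = Add(Mul(0, -16), 0) = Add(0, 0) = 0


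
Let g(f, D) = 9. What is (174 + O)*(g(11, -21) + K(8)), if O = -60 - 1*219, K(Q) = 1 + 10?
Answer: -2100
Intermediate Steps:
K(Q) = 11
O = -279 (O = -60 - 219 = -279)
(174 + O)*(g(11, -21) + K(8)) = (174 - 279)*(9 + 11) = -105*20 = -2100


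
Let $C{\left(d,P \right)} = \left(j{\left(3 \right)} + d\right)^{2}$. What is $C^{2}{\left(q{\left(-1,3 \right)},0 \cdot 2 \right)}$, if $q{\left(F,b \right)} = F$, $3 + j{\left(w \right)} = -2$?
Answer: $1296$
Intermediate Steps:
$j{\left(w \right)} = -5$ ($j{\left(w \right)} = -3 - 2 = -5$)
$C{\left(d,P \right)} = \left(-5 + d\right)^{2}$
$C^{2}{\left(q{\left(-1,3 \right)},0 \cdot 2 \right)} = \left(\left(-5 - 1\right)^{2}\right)^{2} = \left(\left(-6\right)^{2}\right)^{2} = 36^{2} = 1296$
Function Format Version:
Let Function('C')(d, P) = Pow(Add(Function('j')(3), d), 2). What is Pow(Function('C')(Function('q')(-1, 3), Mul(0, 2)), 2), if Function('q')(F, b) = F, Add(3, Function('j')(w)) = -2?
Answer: 1296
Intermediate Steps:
Function('j')(w) = -5 (Function('j')(w) = Add(-3, -2) = -5)
Function('C')(d, P) = Pow(Add(-5, d), 2)
Pow(Function('C')(Function('q')(-1, 3), Mul(0, 2)), 2) = Pow(Pow(Add(-5, -1), 2), 2) = Pow(Pow(-6, 2), 2) = Pow(36, 2) = 1296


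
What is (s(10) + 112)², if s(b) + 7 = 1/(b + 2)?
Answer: 1590121/144 ≈ 11043.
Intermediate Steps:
s(b) = -7 + 1/(2 + b) (s(b) = -7 + 1/(b + 2) = -7 + 1/(2 + b))
(s(10) + 112)² = ((-13 - 7*10)/(2 + 10) + 112)² = ((-13 - 70)/12 + 112)² = ((1/12)*(-83) + 112)² = (-83/12 + 112)² = (1261/12)² = 1590121/144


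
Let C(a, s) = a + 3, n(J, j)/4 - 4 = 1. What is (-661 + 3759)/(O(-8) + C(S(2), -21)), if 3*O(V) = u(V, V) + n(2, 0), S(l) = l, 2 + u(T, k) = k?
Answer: 9294/25 ≈ 371.76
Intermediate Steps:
u(T, k) = -2 + k
n(J, j) = 20 (n(J, j) = 16 + 4*1 = 16 + 4 = 20)
O(V) = 6 + V/3 (O(V) = ((-2 + V) + 20)/3 = (18 + V)/3 = 6 + V/3)
C(a, s) = 3 + a
(-661 + 3759)/(O(-8) + C(S(2), -21)) = (-661 + 3759)/((6 + (⅓)*(-8)) + (3 + 2)) = 3098/((6 - 8/3) + 5) = 3098/(10/3 + 5) = 3098/(25/3) = 3098*(3/25) = 9294/25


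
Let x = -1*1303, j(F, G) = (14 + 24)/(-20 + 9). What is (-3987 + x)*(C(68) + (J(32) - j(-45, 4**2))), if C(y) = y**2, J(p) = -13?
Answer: -268515110/11 ≈ -2.4410e+7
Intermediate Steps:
j(F, G) = -38/11 (j(F, G) = 38/(-11) = 38*(-1/11) = -38/11)
x = -1303
(-3987 + x)*(C(68) + (J(32) - j(-45, 4**2))) = (-3987 - 1303)*(68**2 + (-13 - 1*(-38/11))) = -5290*(4624 + (-13 + 38/11)) = -5290*(4624 - 105/11) = -5290*50759/11 = -268515110/11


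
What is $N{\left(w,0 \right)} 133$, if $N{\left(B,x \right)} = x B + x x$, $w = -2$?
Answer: $0$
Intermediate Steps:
$N{\left(B,x \right)} = x^{2} + B x$ ($N{\left(B,x \right)} = B x + x^{2} = x^{2} + B x$)
$N{\left(w,0 \right)} 133 = 0 \left(-2 + 0\right) 133 = 0 \left(-2\right) 133 = 0 \cdot 133 = 0$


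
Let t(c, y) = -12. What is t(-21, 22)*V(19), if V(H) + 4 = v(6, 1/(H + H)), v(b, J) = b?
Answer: -24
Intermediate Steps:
V(H) = 2 (V(H) = -4 + 6 = 2)
t(-21, 22)*V(19) = -12*2 = -24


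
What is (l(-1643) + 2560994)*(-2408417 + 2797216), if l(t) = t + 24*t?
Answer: 979741987281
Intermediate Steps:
l(t) = 25*t
(l(-1643) + 2560994)*(-2408417 + 2797216) = (25*(-1643) + 2560994)*(-2408417 + 2797216) = (-41075 + 2560994)*388799 = 2519919*388799 = 979741987281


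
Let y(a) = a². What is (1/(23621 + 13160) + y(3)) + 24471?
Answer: 900398881/36781 ≈ 24480.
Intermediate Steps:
(1/(23621 + 13160) + y(3)) + 24471 = (1/(23621 + 13160) + 3²) + 24471 = (1/36781 + 9) + 24471 = 331030/36781 + 24471 = 900398881/36781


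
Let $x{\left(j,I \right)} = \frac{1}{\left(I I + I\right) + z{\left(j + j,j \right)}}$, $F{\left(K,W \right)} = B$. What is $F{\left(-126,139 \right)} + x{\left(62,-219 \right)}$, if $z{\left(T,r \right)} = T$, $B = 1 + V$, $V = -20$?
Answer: $- \frac{909453}{47866} \approx -19.0$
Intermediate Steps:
$B = -19$ ($B = 1 - 20 = -19$)
$F{\left(K,W \right)} = -19$
$x{\left(j,I \right)} = \frac{1}{I + I^{2} + 2 j}$ ($x{\left(j,I \right)} = \frac{1}{\left(I I + I\right) + \left(j + j\right)} = \frac{1}{\left(I^{2} + I\right) + 2 j} = \frac{1}{\left(I + I^{2}\right) + 2 j} = \frac{1}{I + I^{2} + 2 j}$)
$F{\left(-126,139 \right)} + x{\left(62,-219 \right)} = -19 + \frac{1}{-219 + \left(-219\right)^{2} + 2 \cdot 62} = -19 + \frac{1}{-219 + 47961 + 124} = -19 + \frac{1}{47866} = - \frac{909453}{47866}$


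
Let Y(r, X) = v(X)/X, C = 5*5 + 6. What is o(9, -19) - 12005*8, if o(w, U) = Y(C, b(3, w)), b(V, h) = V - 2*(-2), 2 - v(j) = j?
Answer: -672285/7 ≈ -96041.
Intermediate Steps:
v(j) = 2 - j
C = 31 (C = 25 + 6 = 31)
b(V, h) = 4 + V (b(V, h) = V + 4 = 4 + V)
Y(r, X) = (2 - X)/X
o(w, U) = -5/7 (o(w, U) = (2 - (4 + 3))/(4 + 3) = (2 - 1*7)/7 = (2 - 7)/7 = (⅐)*(-5) = -5/7)
o(9, -19) - 12005*8 = -5/7 - 12005*8 = -5/7 - 343*280 = -5/7 - 96040 = -672285/7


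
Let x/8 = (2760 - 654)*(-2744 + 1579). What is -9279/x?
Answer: 1031/2180880 ≈ 0.00047274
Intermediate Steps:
x = -19627920 (x = 8*((2760 - 654)*(-2744 + 1579)) = 8*(2106*(-1165)) = 8*(-2453490) = -19627920)
-9279/x = -9279/(-19627920) = -9279*(-1/19627920) = 1031/2180880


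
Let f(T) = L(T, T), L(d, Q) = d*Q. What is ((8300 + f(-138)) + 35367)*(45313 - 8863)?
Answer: 2285815950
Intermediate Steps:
L(d, Q) = Q*d
f(T) = T² (f(T) = T*T = T²)
((8300 + f(-138)) + 35367)*(45313 - 8863) = ((8300 + (-138)²) + 35367)*(45313 - 8863) = ((8300 + 19044) + 35367)*36450 = (27344 + 35367)*36450 = 62711*36450 = 2285815950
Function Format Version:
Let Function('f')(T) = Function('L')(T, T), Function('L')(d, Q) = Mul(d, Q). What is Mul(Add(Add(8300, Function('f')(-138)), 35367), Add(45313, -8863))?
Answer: 2285815950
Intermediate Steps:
Function('L')(d, Q) = Mul(Q, d)
Function('f')(T) = Pow(T, 2) (Function('f')(T) = Mul(T, T) = Pow(T, 2))
Mul(Add(Add(8300, Function('f')(-138)), 35367), Add(45313, -8863)) = Mul(Add(Add(8300, Pow(-138, 2)), 35367), Add(45313, -8863)) = Mul(Add(Add(8300, 19044), 35367), 36450) = Mul(Add(27344, 35367), 36450) = Mul(62711, 36450) = 2285815950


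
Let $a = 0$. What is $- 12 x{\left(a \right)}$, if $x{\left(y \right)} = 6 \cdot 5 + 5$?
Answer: $-420$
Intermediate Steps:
$x{\left(y \right)} = 35$ ($x{\left(y \right)} = 30 + 5 = 35$)
$- 12 x{\left(a \right)} = \left(-12\right) 35 = -420$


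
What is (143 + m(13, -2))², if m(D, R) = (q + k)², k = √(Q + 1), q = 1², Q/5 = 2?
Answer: 24069 + 620*√11 ≈ 26125.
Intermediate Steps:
Q = 10 (Q = 5*2 = 10)
q = 1
k = √11 (k = √(10 + 1) = √11 ≈ 3.3166)
m(D, R) = (1 + √11)²
(143 + m(13, -2))² = (143 + (1 + √11)²)²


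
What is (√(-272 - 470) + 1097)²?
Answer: (1097 + I*√742)² ≈ 1.2027e+6 + 59764.0*I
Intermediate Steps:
(√(-272 - 470) + 1097)² = (√(-742) + 1097)² = (I*√742 + 1097)² = (1097 + I*√742)²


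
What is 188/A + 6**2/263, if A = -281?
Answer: -39328/73903 ≈ -0.53216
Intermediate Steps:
188/A + 6**2/263 = 188/(-281) + 6**2/263 = 188*(-1/281) + 36*(1/263) = -188/281 + 36/263 = -39328/73903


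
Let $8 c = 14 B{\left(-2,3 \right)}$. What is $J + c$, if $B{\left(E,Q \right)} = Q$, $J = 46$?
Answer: $\frac{205}{4} \approx 51.25$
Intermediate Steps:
$c = \frac{21}{4}$ ($c = \frac{14 \cdot 3}{8} = \frac{1}{8} \cdot 42 = \frac{21}{4} \approx 5.25$)
$J + c = 46 + \frac{21}{4} = \frac{205}{4}$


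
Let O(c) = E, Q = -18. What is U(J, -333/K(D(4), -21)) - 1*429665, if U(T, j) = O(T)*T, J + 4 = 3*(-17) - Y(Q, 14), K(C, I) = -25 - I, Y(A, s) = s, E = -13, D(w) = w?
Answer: -428768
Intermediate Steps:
O(c) = -13
J = -69 (J = -4 + (3*(-17) - 1*14) = -4 + (-51 - 14) = -4 - 65 = -69)
U(T, j) = -13*T
U(J, -333/K(D(4), -21)) - 1*429665 = -13*(-69) - 1*429665 = 897 - 429665 = -428768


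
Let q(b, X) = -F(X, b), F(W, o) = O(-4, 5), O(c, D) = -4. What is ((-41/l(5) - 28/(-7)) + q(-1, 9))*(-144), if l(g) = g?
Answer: 144/5 ≈ 28.800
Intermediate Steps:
F(W, o) = -4
q(b, X) = 4 (q(b, X) = -1*(-4) = 4)
((-41/l(5) - 28/(-7)) + q(-1, 9))*(-144) = ((-41/5 - 28/(-7)) + 4)*(-144) = ((-41*1/5 - 28*(-1/7)) + 4)*(-144) = ((-41/5 + 4) + 4)*(-144) = (-21/5 + 4)*(-144) = -1/5*(-144) = 144/5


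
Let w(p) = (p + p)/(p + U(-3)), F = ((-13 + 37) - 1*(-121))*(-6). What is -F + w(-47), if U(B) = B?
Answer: 21797/25 ≈ 871.88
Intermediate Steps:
F = -870 (F = (24 + 121)*(-6) = 145*(-6) = -870)
w(p) = 2*p/(-3 + p) (w(p) = (p + p)/(p - 3) = (2*p)/(-3 + p) = 2*p/(-3 + p))
-F + w(-47) = -1*(-870) + 2*(-47)/(-3 - 47) = 870 + 2*(-47)/(-50) = 870 + 2*(-47)*(-1/50) = 870 + 47/25 = 21797/25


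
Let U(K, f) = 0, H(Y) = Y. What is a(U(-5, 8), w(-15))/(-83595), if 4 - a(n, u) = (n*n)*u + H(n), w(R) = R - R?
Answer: -4/83595 ≈ -4.7850e-5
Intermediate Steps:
w(R) = 0
a(n, u) = 4 - n - u*n² (a(n, u) = 4 - ((n*n)*u + n) = 4 - (n²*u + n) = 4 - (u*n² + n) = 4 - (n + u*n²) = 4 + (-n - u*n²) = 4 - n - u*n²)
a(U(-5, 8), w(-15))/(-83595) = (4 - 1*0 - 1*0*0²)/(-83595) = (4 + 0 - 1*0*0)*(-1/83595) = (4 + 0 + 0)*(-1/83595) = 4*(-1/83595) = -4/83595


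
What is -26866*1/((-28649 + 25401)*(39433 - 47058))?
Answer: -1919/1769000 ≈ -0.0010848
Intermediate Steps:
-26866*1/((-28649 + 25401)*(39433 - 47058)) = -26866/((-7625*(-3248))) = -26866/24766000 = -26866*1/24766000 = -1919/1769000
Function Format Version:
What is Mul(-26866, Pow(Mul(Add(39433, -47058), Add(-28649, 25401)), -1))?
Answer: Rational(-1919, 1769000) ≈ -0.0010848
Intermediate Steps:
Mul(-26866, Pow(Mul(Add(39433, -47058), Add(-28649, 25401)), -1)) = Mul(-26866, Pow(Mul(-7625, -3248), -1)) = Mul(-26866, Pow(24766000, -1)) = Mul(-26866, Rational(1, 24766000)) = Rational(-1919, 1769000)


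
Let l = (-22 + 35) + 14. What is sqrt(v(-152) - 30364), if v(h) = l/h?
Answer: I*sqrt(175383490)/76 ≈ 174.25*I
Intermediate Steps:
l = 27 (l = 13 + 14 = 27)
v(h) = 27/h
sqrt(v(-152) - 30364) = sqrt(27/(-152) - 30364) = sqrt(27*(-1/152) - 30364) = sqrt(-27/152 - 30364) = sqrt(-4615355/152) = I*sqrt(175383490)/76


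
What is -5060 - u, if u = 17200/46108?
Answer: -58330920/11527 ≈ -5060.4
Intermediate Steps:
u = 4300/11527 (u = 17200*(1/46108) = 4300/11527 ≈ 0.37304)
-5060 - u = -5060 - 1*4300/11527 = -5060 - 4300/11527 = -58330920/11527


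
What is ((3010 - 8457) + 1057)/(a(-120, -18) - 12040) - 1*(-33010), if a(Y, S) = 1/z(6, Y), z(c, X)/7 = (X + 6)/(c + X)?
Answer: 2782080520/84279 ≈ 33010.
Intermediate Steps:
z(c, X) = 7*(6 + X)/(X + c) (z(c, X) = 7*((X + 6)/(c + X)) = 7*((6 + X)/(X + c)) = 7*(6 + X)/(X + c))
a(Y, S) = 1/7 (a(Y, S) = 1/(7*(6 + Y)/(Y + 6)) = 1/(7*(6 + Y)/(6 + Y)) = 1/7)
((3010 - 8457) + 1057)/(a(-120, -18) - 12040) - 1*(-33010) = ((3010 - 8457) + 1057)/(1/7 - 12040) - 1*(-33010) = (-5447 + 1057)/(-84279/7) + 33010 = -4390*(-7/84279) + 33010 = 30730/84279 + 33010 = 2782080520/84279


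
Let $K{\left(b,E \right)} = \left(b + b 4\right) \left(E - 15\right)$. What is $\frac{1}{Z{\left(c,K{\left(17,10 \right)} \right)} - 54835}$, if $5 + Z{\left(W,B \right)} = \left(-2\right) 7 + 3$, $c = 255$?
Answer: $- \frac{1}{54851} \approx -1.8231 \cdot 10^{-5}$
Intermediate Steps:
$K{\left(b,E \right)} = 5 b \left(-15 + E\right)$ ($K{\left(b,E \right)} = \left(b + 4 b\right) \left(-15 + E\right) = 5 b \left(-15 + E\right)$)
$Z{\left(W,B \right)} = -16$ ($Z{\left(W,B \right)} = -5 + \left(\left(-2\right) 7 + 3\right) = -5 + \left(-14 + 3\right) = -5 - 11 = -16$)
$\frac{1}{Z{\left(c,K{\left(17,10 \right)} \right)} - 54835} = \frac{1}{-16 - 54835} = \frac{1}{-54851} = - \frac{1}{54851}$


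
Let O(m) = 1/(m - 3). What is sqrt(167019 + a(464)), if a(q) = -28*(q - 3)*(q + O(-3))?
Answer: 5*I*sqrt(2095251)/3 ≈ 2412.5*I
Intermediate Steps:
O(m) = 1/(-3 + m)
a(q) = -28*(-3 + q)*(-1/6 + q) (a(q) = -28*(q - 3)*(q + 1/(-3 - 3)) = -28*(-3 + q)*(q + 1/(-6)) = -28*(-3 + q)*(q - 1/6) = -28*(-3 + q)*(-1/6 + q))
sqrt(167019 + a(464)) = sqrt(167019 + (-14 - 28*464**2 + (266/3)*464)) = sqrt(167019 + (-14 - 28*215296 + 123424/3)) = sqrt(167019 + (-14 - 6028288 + 123424/3)) = sqrt(167019 - 17961482/3) = sqrt(-17460425/3) = 5*I*sqrt(2095251)/3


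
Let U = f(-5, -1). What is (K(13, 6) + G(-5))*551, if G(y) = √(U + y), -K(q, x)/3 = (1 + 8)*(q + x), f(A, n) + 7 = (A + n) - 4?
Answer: -282663 + 551*I*√22 ≈ -2.8266e+5 + 2584.4*I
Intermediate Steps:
f(A, n) = -11 + A + n (f(A, n) = -7 + ((A + n) - 4) = -7 + (-4 + A + n) = -11 + A + n)
U = -17 (U = -11 - 5 - 1 = -17)
K(q, x) = -27*q - 27*x (K(q, x) = -3*(1 + 8)*(q + x) = -27*(q + x) = -3*(9*q + 9*x) = -27*q - 27*x)
G(y) = √(-17 + y)
(K(13, 6) + G(-5))*551 = ((-27*13 - 27*6) + √(-17 - 5))*551 = ((-351 - 162) + √(-22))*551 = (-513 + I*√22)*551 = -282663 + 551*I*√22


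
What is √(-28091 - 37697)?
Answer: 2*I*√16447 ≈ 256.49*I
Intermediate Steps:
√(-28091 - 37697) = √(-65788) = 2*I*√16447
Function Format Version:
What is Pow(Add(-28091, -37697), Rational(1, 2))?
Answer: Mul(2, I, Pow(16447, Rational(1, 2))) ≈ Mul(256.49, I)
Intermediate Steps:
Pow(Add(-28091, -37697), Rational(1, 2)) = Pow(-65788, Rational(1, 2)) = Mul(2, I, Pow(16447, Rational(1, 2)))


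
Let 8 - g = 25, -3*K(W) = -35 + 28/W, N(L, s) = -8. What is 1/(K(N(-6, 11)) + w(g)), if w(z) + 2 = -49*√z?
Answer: 390/1473637 + 1764*I*√17/1473637 ≈ 0.00026465 + 0.0049355*I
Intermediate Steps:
K(W) = 35/3 - 28/(3*W) (K(W) = -(-35 + 28/W)/3 = 35/3 - 28/(3*W))
g = -17 (g = 8 - 1*25 = 8 - 25 = -17)
w(z) = -2 - 49*√z
1/(K(N(-6, 11)) + w(g)) = 1/((7/3)*(-4 + 5*(-8))/(-8) + (-2 - 49*I*√17)) = 1/((7/3)*(-⅛)*(-4 - 40) + (-2 - 49*I*√17)) = 1/((7/3)*(-⅛)*(-44) + (-2 - 49*I*√17)) = 1/(77/6 + (-2 - 49*I*√17)) = 1/(65/6 - 49*I*√17)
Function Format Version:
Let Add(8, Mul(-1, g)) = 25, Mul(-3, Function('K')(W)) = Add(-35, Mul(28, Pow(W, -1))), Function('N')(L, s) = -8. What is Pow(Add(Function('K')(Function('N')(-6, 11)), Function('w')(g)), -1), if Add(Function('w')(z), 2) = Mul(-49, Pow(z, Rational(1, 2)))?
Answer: Add(Rational(390, 1473637), Mul(Rational(1764, 1473637), I, Pow(17, Rational(1, 2)))) ≈ Add(0.00026465, Mul(0.0049355, I))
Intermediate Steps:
Function('K')(W) = Add(Rational(35, 3), Mul(Rational(-28, 3), Pow(W, -1))) (Function('K')(W) = Mul(Rational(-1, 3), Add(-35, Mul(28, Pow(W, -1)))) = Add(Rational(35, 3), Mul(Rational(-28, 3), Pow(W, -1))))
g = -17 (g = Add(8, Mul(-1, 25)) = Add(8, -25) = -17)
Function('w')(z) = Add(-2, Mul(-49, Pow(z, Rational(1, 2))))
Pow(Add(Function('K')(Function('N')(-6, 11)), Function('w')(g)), -1) = Pow(Add(Mul(Rational(7, 3), Pow(-8, -1), Add(-4, Mul(5, -8))), Add(-2, Mul(-49, Pow(-17, Rational(1, 2))))), -1) = Pow(Add(Mul(Rational(7, 3), Rational(-1, 8), Add(-4, -40)), Add(-2, Mul(-49, Mul(I, Pow(17, Rational(1, 2)))))), -1) = Pow(Add(Mul(Rational(7, 3), Rational(-1, 8), -44), Add(-2, Mul(-49, I, Pow(17, Rational(1, 2))))), -1) = Pow(Add(Rational(77, 6), Add(-2, Mul(-49, I, Pow(17, Rational(1, 2))))), -1) = Pow(Add(Rational(65, 6), Mul(-49, I, Pow(17, Rational(1, 2)))), -1)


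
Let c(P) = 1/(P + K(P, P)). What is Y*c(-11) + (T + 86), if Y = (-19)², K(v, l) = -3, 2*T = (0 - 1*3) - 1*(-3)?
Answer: 843/14 ≈ 60.214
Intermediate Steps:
T = 0 (T = ((0 - 1*3) - 1*(-3))/2 = ((0 - 3) + 3)/2 = (-3 + 3)/2 = (½)*0 = 0)
Y = 361
c(P) = 1/(-3 + P) (c(P) = 1/(P - 3) = 1/(-3 + P))
Y*c(-11) + (T + 86) = 361/(-3 - 11) + (0 + 86) = 361/(-14) + 86 = 361*(-1/14) + 86 = -361/14 + 86 = 843/14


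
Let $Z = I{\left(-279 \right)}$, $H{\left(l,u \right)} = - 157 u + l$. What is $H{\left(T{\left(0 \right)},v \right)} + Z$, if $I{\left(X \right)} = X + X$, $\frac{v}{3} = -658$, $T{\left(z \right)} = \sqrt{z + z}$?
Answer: $309360$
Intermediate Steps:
$T{\left(z \right)} = \sqrt{2} \sqrt{z}$ ($T{\left(z \right)} = \sqrt{2 z} = \sqrt{2} \sqrt{z}$)
$v = -1974$ ($v = 3 \left(-658\right) = -1974$)
$H{\left(l,u \right)} = l - 157 u$
$I{\left(X \right)} = 2 X$
$Z = -558$ ($Z = 2 \left(-279\right) = -558$)
$H{\left(T{\left(0 \right)},v \right)} + Z = \left(\sqrt{2} \sqrt{0} - -309918\right) - 558 = \left(\sqrt{2} \cdot 0 + 309918\right) - 558 = \left(0 + 309918\right) - 558 = 309918 - 558 = 309360$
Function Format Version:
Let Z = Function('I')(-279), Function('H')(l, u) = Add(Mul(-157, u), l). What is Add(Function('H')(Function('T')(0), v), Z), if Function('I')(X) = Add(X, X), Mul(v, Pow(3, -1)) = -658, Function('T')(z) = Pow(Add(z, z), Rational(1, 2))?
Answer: 309360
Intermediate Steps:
Function('T')(z) = Mul(Pow(2, Rational(1, 2)), Pow(z, Rational(1, 2))) (Function('T')(z) = Pow(Mul(2, z), Rational(1, 2)) = Mul(Pow(2, Rational(1, 2)), Pow(z, Rational(1, 2))))
v = -1974 (v = Mul(3, -658) = -1974)
Function('H')(l, u) = Add(l, Mul(-157, u))
Function('I')(X) = Mul(2, X)
Z = -558 (Z = Mul(2, -279) = -558)
Add(Function('H')(Function('T')(0), v), Z) = Add(Add(Mul(Pow(2, Rational(1, 2)), Pow(0, Rational(1, 2))), Mul(-157, -1974)), -558) = Add(Add(Mul(Pow(2, Rational(1, 2)), 0), 309918), -558) = Add(Add(0, 309918), -558) = Add(309918, -558) = 309360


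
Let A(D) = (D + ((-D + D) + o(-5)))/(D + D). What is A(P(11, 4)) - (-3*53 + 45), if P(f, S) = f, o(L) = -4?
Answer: 2515/22 ≈ 114.32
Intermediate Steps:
A(D) = (-4 + D)/(2*D) (A(D) = (D + ((-D + D) - 4))/(D + D) = (D + (0 - 4))/((2*D)) = (D - 4)*(1/(2*D)) = (-4 + D)*(1/(2*D)) = (-4 + D)/(2*D))
A(P(11, 4)) - (-3*53 + 45) = (½)*(-4 + 11)/11 - (-3*53 + 45) = (½)*(1/11)*7 - (-159 + 45) = 7/22 - 1*(-114) = 7/22 + 114 = 2515/22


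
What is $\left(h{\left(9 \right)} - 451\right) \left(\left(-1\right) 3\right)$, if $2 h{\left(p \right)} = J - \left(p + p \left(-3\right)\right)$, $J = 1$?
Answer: $\frac{2649}{2} \approx 1324.5$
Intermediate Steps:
$h{\left(p \right)} = \frac{1}{2} + p$ ($h{\left(p \right)} = \frac{1 - \left(p + p \left(-3\right)\right)}{2} = \frac{1 - \left(p - 3 p\right)}{2} = \frac{1 - - 2 p}{2} = \frac{1 + 2 p}{2} = \frac{1}{2} + p$)
$\left(h{\left(9 \right)} - 451\right) \left(\left(-1\right) 3\right) = \left(\left(\frac{1}{2} + 9\right) - 451\right) \left(\left(-1\right) 3\right) = \left(\frac{19}{2} - 451\right) \left(-3\right) = \left(- \frac{883}{2}\right) \left(-3\right) = \frac{2649}{2}$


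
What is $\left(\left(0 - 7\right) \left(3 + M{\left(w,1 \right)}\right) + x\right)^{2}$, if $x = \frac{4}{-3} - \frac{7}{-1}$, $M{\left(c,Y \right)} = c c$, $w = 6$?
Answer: $\frac{643204}{9} \approx 71467.0$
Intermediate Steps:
$M{\left(c,Y \right)} = c^{2}$
$x = \frac{17}{3}$ ($x = 4 \left(- \frac{1}{3}\right) - -7 = - \frac{4}{3} + 7 = \frac{17}{3} \approx 5.6667$)
$\left(\left(0 - 7\right) \left(3 + M{\left(w,1 \right)}\right) + x\right)^{2} = \left(\left(0 - 7\right) \left(3 + 6^{2}\right) + \frac{17}{3}\right)^{2} = \left(- 7 \left(3 + 36\right) + \frac{17}{3}\right)^{2} = \left(\left(-7\right) 39 + \frac{17}{3}\right)^{2} = \left(-273 + \frac{17}{3}\right)^{2} = \left(- \frac{802}{3}\right)^{2} = \frac{643204}{9}$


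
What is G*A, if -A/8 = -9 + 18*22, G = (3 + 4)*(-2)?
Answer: 43344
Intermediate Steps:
G = -14 (G = 7*(-2) = -14)
A = -3096 (A = -8*(-9 + 18*22) = -8*(-9 + 396) = -8*387 = -3096)
G*A = -14*(-3096) = 43344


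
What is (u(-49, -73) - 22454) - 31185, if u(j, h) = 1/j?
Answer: -2628312/49 ≈ -53639.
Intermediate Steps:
(u(-49, -73) - 22454) - 31185 = (1/(-49) - 22454) - 31185 = (-1/49 - 22454) - 31185 = -1100247/49 - 31185 = -2628312/49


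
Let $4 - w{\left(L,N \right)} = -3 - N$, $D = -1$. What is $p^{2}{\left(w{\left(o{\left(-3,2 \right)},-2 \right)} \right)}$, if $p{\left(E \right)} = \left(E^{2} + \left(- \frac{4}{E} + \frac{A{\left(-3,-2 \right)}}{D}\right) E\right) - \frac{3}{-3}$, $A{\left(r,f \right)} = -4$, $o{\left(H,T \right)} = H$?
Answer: $1764$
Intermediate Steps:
$w{\left(L,N \right)} = 7 + N$ ($w{\left(L,N \right)} = 4 - \left(-3 - N\right) = 4 + \left(3 + N\right) = 7 + N$)
$p{\left(E \right)} = 1 + E^{2} + E \left(4 - \frac{4}{E}\right)$ ($p{\left(E \right)} = \left(E^{2} + \left(- \frac{4}{E} - \frac{4}{-1}\right) E\right) - \frac{3}{-3} = \left(E^{2} + \left(- \frac{4}{E} - -4\right) E\right) - -1 = \left(E^{2} + \left(- \frac{4}{E} + 4\right) E\right) + 1 = \left(E^{2} + \left(4 - \frac{4}{E}\right) E\right) + 1 = \left(E^{2} + E \left(4 - \frac{4}{E}\right)\right) + 1 = 1 + E^{2} + E \left(4 - \frac{4}{E}\right)$)
$p^{2}{\left(w{\left(o{\left(-3,2 \right)},-2 \right)} \right)} = \left(-3 + \left(7 - 2\right)^{2} + 4 \left(7 - 2\right)\right)^{2} = \left(-3 + 5^{2} + 4 \cdot 5\right)^{2} = \left(-3 + 25 + 20\right)^{2} = 42^{2} = 1764$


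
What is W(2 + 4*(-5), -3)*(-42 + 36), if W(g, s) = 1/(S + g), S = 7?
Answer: 6/11 ≈ 0.54545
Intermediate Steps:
W(g, s) = 1/(7 + g)
W(2 + 4*(-5), -3)*(-42 + 36) = (-42 + 36)/(7 + (2 + 4*(-5))) = -6/(7 + (2 - 20)) = -6/(7 - 18) = -6/(-11) = -1/11*(-6) = 6/11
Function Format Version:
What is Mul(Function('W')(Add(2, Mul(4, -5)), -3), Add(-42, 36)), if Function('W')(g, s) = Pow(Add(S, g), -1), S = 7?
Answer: Rational(6, 11) ≈ 0.54545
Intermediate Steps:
Function('W')(g, s) = Pow(Add(7, g), -1)
Mul(Function('W')(Add(2, Mul(4, -5)), -3), Add(-42, 36)) = Mul(Pow(Add(7, Add(2, Mul(4, -5))), -1), Add(-42, 36)) = Mul(Pow(Add(7, Add(2, -20)), -1), -6) = Mul(Pow(Add(7, -18), -1), -6) = Mul(Pow(-11, -1), -6) = Mul(Rational(-1, 11), -6) = Rational(6, 11)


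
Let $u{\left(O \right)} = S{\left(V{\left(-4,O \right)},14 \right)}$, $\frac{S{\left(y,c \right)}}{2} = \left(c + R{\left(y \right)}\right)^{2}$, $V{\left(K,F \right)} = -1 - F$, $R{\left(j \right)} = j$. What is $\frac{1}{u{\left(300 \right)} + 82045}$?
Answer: $\frac{1}{246783} \approx 4.0521 \cdot 10^{-6}$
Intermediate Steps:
$S{\left(y,c \right)} = 2 \left(c + y\right)^{2}$
$u{\left(O \right)} = 2 \left(13 - O\right)^{2}$ ($u{\left(O \right)} = 2 \left(14 - \left(1 + O\right)\right)^{2} = 2 \left(13 - O\right)^{2}$)
$\frac{1}{u{\left(300 \right)} + 82045} = \frac{1}{2 \left(-13 + 300\right)^{2} + 82045} = \frac{1}{2 \cdot 287^{2} + 82045} = \frac{1}{2 \cdot 82369 + 82045} = \frac{1}{164738 + 82045} = \frac{1}{246783}$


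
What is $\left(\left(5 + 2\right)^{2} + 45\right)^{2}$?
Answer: $8836$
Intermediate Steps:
$\left(\left(5 + 2\right)^{2} + 45\right)^{2} = \left(7^{2} + 45\right)^{2} = \left(49 + 45\right)^{2} = 94^{2} = 8836$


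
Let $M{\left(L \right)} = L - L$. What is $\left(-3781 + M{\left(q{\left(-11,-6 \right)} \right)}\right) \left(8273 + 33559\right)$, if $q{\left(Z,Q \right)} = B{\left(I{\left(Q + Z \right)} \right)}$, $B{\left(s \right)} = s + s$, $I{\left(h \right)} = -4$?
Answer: $-158166792$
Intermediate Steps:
$B{\left(s \right)} = 2 s$
$q{\left(Z,Q \right)} = -8$ ($q{\left(Z,Q \right)} = 2 \left(-4\right) = -8$)
$M{\left(L \right)} = 0$
$\left(-3781 + M{\left(q{\left(-11,-6 \right)} \right)}\right) \left(8273 + 33559\right) = \left(-3781 + 0\right) \left(8273 + 33559\right) = \left(-3781\right) 41832 = -158166792$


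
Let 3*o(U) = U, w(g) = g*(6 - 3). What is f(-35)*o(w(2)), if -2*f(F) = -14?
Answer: 14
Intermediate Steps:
f(F) = 7 (f(F) = -1/2*(-14) = 7)
w(g) = 3*g (w(g) = g*3 = 3*g)
o(U) = U/3
f(-35)*o(w(2)) = 7*((3*2)/3) = 7*((1/3)*6) = 7*2 = 14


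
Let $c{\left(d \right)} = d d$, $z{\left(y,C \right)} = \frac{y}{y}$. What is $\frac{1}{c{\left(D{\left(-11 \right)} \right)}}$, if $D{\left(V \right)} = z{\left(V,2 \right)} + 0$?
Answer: $1$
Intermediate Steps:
$z{\left(y,C \right)} = 1$
$D{\left(V \right)} = 1$ ($D{\left(V \right)} = 1 + 0 = 1$)
$c{\left(d \right)} = d^{2}$
$\frac{1}{c{\left(D{\left(-11 \right)} \right)}} = \frac{1}{1^{2}} = 1^{-1} = 1$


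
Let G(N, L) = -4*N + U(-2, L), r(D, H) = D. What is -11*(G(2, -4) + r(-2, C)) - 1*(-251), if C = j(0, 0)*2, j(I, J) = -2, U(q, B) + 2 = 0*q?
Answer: 383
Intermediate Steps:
U(q, B) = -2 (U(q, B) = -2 + 0*q = -2 + 0 = -2)
C = -4 (C = -2*2 = -4)
G(N, L) = -2 - 4*N (G(N, L) = -4*N - 2 = -2 - 4*N)
-11*(G(2, -4) + r(-2, C)) - 1*(-251) = -11*((-2 - 4*2) - 2) - 1*(-251) = -11*((-2 - 8) - 2) + 251 = -11*(-10 - 2) + 251 = -11*(-12) + 251 = 132 + 251 = 383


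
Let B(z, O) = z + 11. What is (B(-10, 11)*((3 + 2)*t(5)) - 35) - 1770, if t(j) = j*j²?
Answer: -1180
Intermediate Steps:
B(z, O) = 11 + z
t(j) = j³
(B(-10, 11)*((3 + 2)*t(5)) - 35) - 1770 = ((11 - 10)*((3 + 2)*5³) - 35) - 1770 = (1*(5*125) - 35) - 1770 = (1*625 - 35) - 1770 = (625 - 35) - 1770 = 590 - 1770 = -1180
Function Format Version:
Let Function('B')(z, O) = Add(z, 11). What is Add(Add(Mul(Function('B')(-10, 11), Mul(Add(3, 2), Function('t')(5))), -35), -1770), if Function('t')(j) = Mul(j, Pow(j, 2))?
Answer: -1180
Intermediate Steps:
Function('B')(z, O) = Add(11, z)
Function('t')(j) = Pow(j, 3)
Add(Add(Mul(Function('B')(-10, 11), Mul(Add(3, 2), Function('t')(5))), -35), -1770) = Add(Add(Mul(Add(11, -10), Mul(Add(3, 2), Pow(5, 3))), -35), -1770) = Add(Add(Mul(1, Mul(5, 125)), -35), -1770) = Add(Add(Mul(1, 625), -35), -1770) = Add(Add(625, -35), -1770) = Add(590, -1770) = -1180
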